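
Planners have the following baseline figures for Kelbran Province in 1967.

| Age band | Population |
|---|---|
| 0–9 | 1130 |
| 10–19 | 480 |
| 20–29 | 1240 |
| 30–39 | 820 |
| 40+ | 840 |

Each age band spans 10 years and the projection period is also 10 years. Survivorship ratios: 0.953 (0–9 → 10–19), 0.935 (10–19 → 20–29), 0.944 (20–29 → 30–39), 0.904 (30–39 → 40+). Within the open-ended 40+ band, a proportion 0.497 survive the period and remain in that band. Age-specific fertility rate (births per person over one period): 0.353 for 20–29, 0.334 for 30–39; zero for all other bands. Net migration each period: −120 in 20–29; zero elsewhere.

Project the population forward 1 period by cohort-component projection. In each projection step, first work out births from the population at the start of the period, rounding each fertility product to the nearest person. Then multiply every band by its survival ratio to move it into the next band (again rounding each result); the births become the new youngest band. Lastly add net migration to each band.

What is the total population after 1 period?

4447

— Period 1 —
Births: 1240 × 0.353 = 438 ; 820 × 0.334 = 274 — total 712
10–19: 1130 × 0.953 = 1077
20–29: 480 × 0.935 = 449
30–39: 1240 × 0.944 = 1171
40+: 820 × 0.904 + 840 × 0.497 = 741 + 417 = 1158
Net migration: 20–29 − 120 → 329
Population now: 0–9=712, 10–19=1077, 20–29=329, 30–39=1171, 40+=1158
Total after period 1: 712 + 1077 + 329 + 1171 + 1158 = 4447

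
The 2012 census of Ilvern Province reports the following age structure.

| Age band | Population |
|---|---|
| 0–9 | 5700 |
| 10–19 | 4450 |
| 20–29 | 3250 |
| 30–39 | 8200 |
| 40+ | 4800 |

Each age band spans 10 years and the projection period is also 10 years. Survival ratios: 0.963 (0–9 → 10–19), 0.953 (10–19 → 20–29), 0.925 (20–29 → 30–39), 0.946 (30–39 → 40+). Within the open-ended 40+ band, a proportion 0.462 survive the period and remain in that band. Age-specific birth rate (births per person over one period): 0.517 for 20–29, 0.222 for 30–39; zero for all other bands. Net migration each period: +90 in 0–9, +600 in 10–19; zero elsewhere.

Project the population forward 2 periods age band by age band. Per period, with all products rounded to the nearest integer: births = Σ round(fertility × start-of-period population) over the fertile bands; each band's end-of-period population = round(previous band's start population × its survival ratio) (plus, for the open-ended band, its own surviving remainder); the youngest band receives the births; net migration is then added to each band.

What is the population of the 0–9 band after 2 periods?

2950

Call the bands 1 to 5, youngest first.
— Period 1 —
Births: 3250 × 0.517 = 1680, 8200 × 0.222 = 1820 ⇒ total 3500
Band 2: 5700 × 0.963 = 5489
Band 3: 4450 × 0.953 = 4241
Band 4: 3250 × 0.925 = 3006
Band 5: 8200 × 0.946 + 4800 × 0.462 = 7757 + 2218 = 9975
Net migration: Band 1 + 90 → 3590; Band 2 + 600 → 6089
Giving 3590 / 6089 / 4241 / 3006 / 9975.
— Period 2 —
Births: 4241 × 0.517 = 2193, 3006 × 0.222 = 667 ⇒ total 2860
Band 2: 3590 × 0.963 = 3457
Band 3: 6089 × 0.953 = 5803
Band 4: 4241 × 0.925 = 3923
Band 5: 3006 × 0.946 + 9975 × 0.462 = 2844 + 4608 = 7452
Net migration: Band 1 + 90 → 2950; Band 2 + 600 → 4057
Giving 2950 / 4057 / 5803 / 3923 / 7452.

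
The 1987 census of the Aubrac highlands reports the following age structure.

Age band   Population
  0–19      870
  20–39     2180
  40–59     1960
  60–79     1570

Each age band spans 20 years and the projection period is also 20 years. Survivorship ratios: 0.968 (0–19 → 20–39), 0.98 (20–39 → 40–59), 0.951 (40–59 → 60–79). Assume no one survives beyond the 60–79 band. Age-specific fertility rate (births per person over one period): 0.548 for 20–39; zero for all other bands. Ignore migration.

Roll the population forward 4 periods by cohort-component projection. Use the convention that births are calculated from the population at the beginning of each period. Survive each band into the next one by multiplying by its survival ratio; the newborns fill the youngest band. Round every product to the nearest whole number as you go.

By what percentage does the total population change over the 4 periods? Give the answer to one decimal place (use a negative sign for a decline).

Let band 1 be 0–19 through band 4 = 60–79.
Period 1.
Births: 2180 × 0.548 = 1195
Band 2: 870 × 0.968 = 842
Band 3: 2180 × 0.98 = 2136
Band 4: 1960 × 0.951 = 1864
Population now: 0–19=1195, 20–39=842, 40–59=2136, 60–79=1864
Period 2.
Births: 842 × 0.548 = 461
Band 2: 1195 × 0.968 = 1157
Band 3: 842 × 0.98 = 825
Band 4: 2136 × 0.951 = 2031
Population now: 0–19=461, 20–39=1157, 40–59=825, 60–79=2031
Period 3.
Births: 1157 × 0.548 = 634
Band 2: 461 × 0.968 = 446
Band 3: 1157 × 0.98 = 1134
Band 4: 825 × 0.951 = 785
Population now: 0–19=634, 20–39=446, 40–59=1134, 60–79=785
Period 4.
Births: 446 × 0.548 = 244
Band 2: 634 × 0.968 = 614
Band 3: 446 × 0.98 = 437
Band 4: 1134 × 0.951 = 1078
Population now: 0–19=244, 20–39=614, 40–59=437, 60–79=1078
Total: 6580 → 2373; change = -4207; percentage change = -63.9%

-63.9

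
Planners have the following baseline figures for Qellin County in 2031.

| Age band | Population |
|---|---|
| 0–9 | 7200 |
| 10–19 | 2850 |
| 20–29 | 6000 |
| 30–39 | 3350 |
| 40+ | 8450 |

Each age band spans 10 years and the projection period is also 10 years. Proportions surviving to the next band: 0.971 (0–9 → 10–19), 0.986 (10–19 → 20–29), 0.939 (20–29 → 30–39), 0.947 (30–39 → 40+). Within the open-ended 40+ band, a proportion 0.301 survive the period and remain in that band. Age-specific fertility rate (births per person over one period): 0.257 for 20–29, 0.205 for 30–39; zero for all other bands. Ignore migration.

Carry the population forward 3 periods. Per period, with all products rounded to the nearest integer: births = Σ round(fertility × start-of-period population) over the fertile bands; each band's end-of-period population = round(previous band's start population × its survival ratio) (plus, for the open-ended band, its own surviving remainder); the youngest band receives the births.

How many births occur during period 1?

2229

Numbering the groups 1..5 from youngest to oldest:
— Period 1 —
Births: 6000 × 0.257 = 1542 ; 3350 × 0.205 = 687 → 2229
Group 2: 7200 × 0.971 = 6991
Group 3: 2850 × 0.986 = 2810
Group 4: 6000 × 0.939 = 5634
Group 5: 3350 × 0.947 + 8450 × 0.301 = 3172 + 2543 = 5715
→ [2229, 6991, 2810, 5634, 5715]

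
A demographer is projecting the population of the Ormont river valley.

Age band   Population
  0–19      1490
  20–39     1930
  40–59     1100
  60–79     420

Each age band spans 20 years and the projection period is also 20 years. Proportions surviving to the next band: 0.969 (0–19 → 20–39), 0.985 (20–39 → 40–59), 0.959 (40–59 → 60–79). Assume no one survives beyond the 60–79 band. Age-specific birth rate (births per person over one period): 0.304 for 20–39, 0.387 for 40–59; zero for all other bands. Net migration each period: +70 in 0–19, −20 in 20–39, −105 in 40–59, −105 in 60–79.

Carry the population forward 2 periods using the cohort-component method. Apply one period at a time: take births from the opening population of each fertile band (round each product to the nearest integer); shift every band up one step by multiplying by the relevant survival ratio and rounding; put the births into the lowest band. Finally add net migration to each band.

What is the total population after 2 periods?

Period 1:
Births: 1930 × 0.304 = 587, 1100 × 0.387 = 426 ⇒ total 1013
20–39: 1490 × 0.969 = 1444
40–59: 1930 × 0.985 = 1901
60–79: 1100 × 0.959 = 1055
Net migration: 0–19 + 70 → 1083; 20–39 − 20 → 1424; 40–59 − 105 → 1796; 60–79 − 105 → 950
Giving 1083 / 1424 / 1796 / 950.
Period 2:
Births: 1424 × 0.304 = 433, 1796 × 0.387 = 695 ⇒ total 1128
20–39: 1083 × 0.969 = 1049
40–59: 1424 × 0.985 = 1403
60–79: 1796 × 0.959 = 1722
Net migration: 0–19 + 70 → 1198; 20–39 − 20 → 1029; 40–59 − 105 → 1298; 60–79 − 105 → 1617
Giving 1198 / 1029 / 1298 / 1617.
Total after period 2: 1198 + 1029 + 1298 + 1617 = 5142

5142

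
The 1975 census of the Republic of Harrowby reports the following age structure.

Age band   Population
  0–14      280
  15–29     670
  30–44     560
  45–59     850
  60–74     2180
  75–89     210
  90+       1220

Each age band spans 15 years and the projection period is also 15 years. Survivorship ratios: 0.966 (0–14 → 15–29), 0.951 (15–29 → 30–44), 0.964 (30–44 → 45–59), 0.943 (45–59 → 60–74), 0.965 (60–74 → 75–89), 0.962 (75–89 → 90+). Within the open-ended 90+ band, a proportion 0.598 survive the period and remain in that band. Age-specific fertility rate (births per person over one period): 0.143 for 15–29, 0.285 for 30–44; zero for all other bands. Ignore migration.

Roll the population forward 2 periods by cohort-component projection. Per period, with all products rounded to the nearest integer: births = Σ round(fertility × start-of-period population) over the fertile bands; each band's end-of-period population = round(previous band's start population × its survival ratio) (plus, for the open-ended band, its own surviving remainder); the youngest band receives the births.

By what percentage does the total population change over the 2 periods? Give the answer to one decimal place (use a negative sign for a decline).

-12.8

— Period 1 —
Births: 670 × 0.143 = 96 ; 560 × 0.285 = 160 → total 256
15–29: 280 × 0.966 = 270
30–44: 670 × 0.951 = 637
45–59: 560 × 0.964 = 540
60–74: 850 × 0.943 = 802
75–89: 2180 × 0.965 = 2104
90+: 210 × 0.962 + 1220 × 0.598 = 202 + 730 = 932
→ [256, 270, 637, 540, 802, 2104, 932]
— Period 2 —
Births: 270 × 0.143 = 39 ; 637 × 0.285 = 182 → total 221
15–29: 256 × 0.966 = 247
30–44: 270 × 0.951 = 257
45–59: 637 × 0.964 = 614
60–74: 540 × 0.943 = 509
75–89: 802 × 0.965 = 774
90+: 2104 × 0.962 + 932 × 0.598 = 2024 + 557 = 2581
→ [221, 247, 257, 614, 509, 774, 2581]
Total: 5970 → 5203; change = -767; percentage change = -12.8%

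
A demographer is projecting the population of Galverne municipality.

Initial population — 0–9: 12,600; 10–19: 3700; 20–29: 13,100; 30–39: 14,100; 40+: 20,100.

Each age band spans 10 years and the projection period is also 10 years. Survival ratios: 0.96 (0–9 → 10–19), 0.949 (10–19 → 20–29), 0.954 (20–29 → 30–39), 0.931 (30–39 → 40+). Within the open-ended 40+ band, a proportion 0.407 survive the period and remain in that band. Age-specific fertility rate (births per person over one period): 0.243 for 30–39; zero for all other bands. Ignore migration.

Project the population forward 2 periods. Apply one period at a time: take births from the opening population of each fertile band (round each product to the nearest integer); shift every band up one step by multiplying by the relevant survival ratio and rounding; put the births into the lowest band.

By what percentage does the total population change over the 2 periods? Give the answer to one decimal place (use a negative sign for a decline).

-34.8

(Groups numbered youngest = 1 to oldest = 5.)
After projecting period 1:
Births: 14100 * 0.243 = 3426
Group 2: 12600 * 0.96 = 12096
Group 3: 3700 * 0.949 = 3511
Group 4: 13100 * 0.954 = 12497
Group 5: 14100 * 0.931 + 20100 * 0.407 = 13127 + 8181 = 21308
Population now: 0–9=3426, 10–19=12096, 20–29=3511, 30–39=12497, 40+=21308
After projecting period 2:
Births: 12497 * 0.243 = 3037
Group 2: 3426 * 0.96 = 3289
Group 3: 12096 * 0.949 = 11479
Group 4: 3511 * 0.954 = 3349
Group 5: 12497 * 0.931 + 21308 * 0.407 = 11635 + 8672 = 20307
Population now: 0–9=3037, 10–19=3289, 20–29=11479, 30–39=3349, 40+=20307
Total: 63600 → 41461; change = -22139; percentage change = -34.8%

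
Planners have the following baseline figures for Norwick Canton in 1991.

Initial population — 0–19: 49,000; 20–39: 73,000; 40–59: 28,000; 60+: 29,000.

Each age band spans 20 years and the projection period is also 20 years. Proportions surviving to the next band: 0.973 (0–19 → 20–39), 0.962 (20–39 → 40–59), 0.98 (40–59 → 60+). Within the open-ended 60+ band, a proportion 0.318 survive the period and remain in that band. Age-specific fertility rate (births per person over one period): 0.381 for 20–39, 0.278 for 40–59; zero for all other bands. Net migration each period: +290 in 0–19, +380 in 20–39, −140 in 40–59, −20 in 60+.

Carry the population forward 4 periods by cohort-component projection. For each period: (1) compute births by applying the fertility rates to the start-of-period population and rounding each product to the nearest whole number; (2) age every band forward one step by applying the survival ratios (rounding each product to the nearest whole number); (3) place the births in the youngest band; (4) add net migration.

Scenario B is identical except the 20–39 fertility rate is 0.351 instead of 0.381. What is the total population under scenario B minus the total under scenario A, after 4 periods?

-7301

[period 1]
Births: 73000 * 0.381 = 27813 ; 28000 * 0.278 = 7784 → 35597
20–39: 49000 * 0.973 = 47677
40–59: 73000 * 0.962 = 70226
60+: 28000 * 0.98 + 29000 * 0.318 = 27440 + 9222 = 36662
Net migration: 0–19 + 290 → 35887; 20–39 + 380 → 48057; 40–59 − 140 → 70086; 60+ − 20 → 36642
Giving 35887 / 48057 / 70086 / 36642.
[period 2]
Births: 48057 * 0.381 = 18310 ; 70086 * 0.278 = 19484 → 37794
20–39: 35887 * 0.973 = 34918
40–59: 48057 * 0.962 = 46231
60+: 70086 * 0.98 + 36642 * 0.318 = 68684 + 11652 = 80336
Net migration: 0–19 + 290 → 38084; 20–39 + 380 → 35298; 40–59 − 140 → 46091; 60+ − 20 → 80316
Giving 38084 / 35298 / 46091 / 80316.
[period 3]
Births: 35298 * 0.381 = 13449 ; 46091 * 0.278 = 12813 → 26262
20–39: 38084 * 0.973 = 37056
40–59: 35298 * 0.962 = 33957
60+: 46091 * 0.98 + 80316 * 0.318 = 45169 + 25540 = 70709
Net migration: 0–19 + 290 → 26552; 20–39 + 380 → 37436; 40–59 − 140 → 33817; 60+ − 20 → 70689
Giving 26552 / 37436 / 33817 / 70689.
[period 4]
Births: 37436 * 0.381 = 14263 ; 33817 * 0.278 = 9401 → 23664
20–39: 26552 * 0.973 = 25835
40–59: 37436 * 0.962 = 36013
60+: 33817 * 0.98 + 70689 * 0.318 = 33141 + 22479 = 55620
Net migration: 0–19 + 290 → 23954; 20–39 + 380 → 26215; 40–59 − 140 → 35873; 60+ − 20 → 55600
Giving 23954 / 26215 / 35873 / 55600.
Scenario A total after 4 periods: 141642
Scenario B projection —
[period 1]
Births: 73000 * 0.351 = 25623 ; 28000 * 0.278 = 7784 → 33407
20–39: 49000 * 0.973 = 47677
40–59: 73000 * 0.962 = 70226
60+: 28000 * 0.98 + 29000 * 0.318 = 27440 + 9222 = 36662
Net migration: 0–19 + 290 → 33697; 20–39 + 380 → 48057; 40–59 − 140 → 70086; 60+ − 20 → 36642
Giving 33697 / 48057 / 70086 / 36642.
[period 2]
Births: 48057 * 0.351 = 16868 ; 70086 * 0.278 = 19484 → 36352
20–39: 33697 * 0.973 = 32787
40–59: 48057 * 0.962 = 46231
60+: 70086 * 0.98 + 36642 * 0.318 = 68684 + 11652 = 80336
Net migration: 0–19 + 290 → 36642; 20–39 + 380 → 33167; 40–59 − 140 → 46091; 60+ − 20 → 80316
Giving 36642 / 33167 / 46091 / 80316.
[period 3]
Births: 33167 * 0.351 = 11642 ; 46091 * 0.278 = 12813 → 24455
20–39: 36642 * 0.973 = 35653
40–59: 33167 * 0.962 = 31907
60+: 46091 * 0.98 + 80316 * 0.318 = 45169 + 25540 = 70709
Net migration: 0–19 + 290 → 24745; 20–39 + 380 → 36033; 40–59 − 140 → 31767; 60+ − 20 → 70689
Giving 24745 / 36033 / 31767 / 70689.
[period 4]
Births: 36033 * 0.351 = 12648 ; 31767 * 0.278 = 8831 → 21479
20–39: 24745 * 0.973 = 24077
40–59: 36033 * 0.962 = 34664
60+: 31767 * 0.98 + 70689 * 0.318 = 31132 + 22479 = 53611
Net migration: 0–19 + 290 → 21769; 20–39 + 380 → 24457; 40–59 − 140 → 34524; 60+ − 20 → 53591
Giving 21769 / 24457 / 34524 / 53591.
Scenario B total after 4 periods: 134341
Difference B − A = 134341 − 141642 = -7301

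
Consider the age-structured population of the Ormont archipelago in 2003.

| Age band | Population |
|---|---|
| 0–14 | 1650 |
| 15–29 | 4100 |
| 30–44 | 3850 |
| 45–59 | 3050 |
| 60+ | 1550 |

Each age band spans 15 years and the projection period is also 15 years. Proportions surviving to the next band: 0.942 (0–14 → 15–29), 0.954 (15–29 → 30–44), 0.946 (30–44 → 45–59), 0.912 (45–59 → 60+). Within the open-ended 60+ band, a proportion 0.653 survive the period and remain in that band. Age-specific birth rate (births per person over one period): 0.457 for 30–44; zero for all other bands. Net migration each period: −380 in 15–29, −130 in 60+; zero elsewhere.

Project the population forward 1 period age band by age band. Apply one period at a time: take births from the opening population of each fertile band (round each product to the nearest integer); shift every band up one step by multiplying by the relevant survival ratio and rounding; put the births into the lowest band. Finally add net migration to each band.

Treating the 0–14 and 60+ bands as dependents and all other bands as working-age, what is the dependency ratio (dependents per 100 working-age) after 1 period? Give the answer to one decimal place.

62.1

Let group 1 be 0–14 through group 5 = 60+.
[period 1]
Births: 3850 * 0.457 = 1759
Group 2: 1650 * 0.942 = 1554
Group 3: 4100 * 0.954 = 3911
Group 4: 3850 * 0.946 = 3642
Group 5: 3050 * 0.912 + 1550 * 0.653 = 2782 + 1012 = 3794
Net migration: Group 2 − 380 → 1174; Group 5 − 130 → 3664
Population now: 0–14=1759, 15–29=1174, 30–44=3911, 45–59=3642, 60+=3664
Dependents (band 0–14 + band 60+) = 1759 + 3664 = 5423; working-age = 8727; ratio = 5423/8727 × 100 = 62.1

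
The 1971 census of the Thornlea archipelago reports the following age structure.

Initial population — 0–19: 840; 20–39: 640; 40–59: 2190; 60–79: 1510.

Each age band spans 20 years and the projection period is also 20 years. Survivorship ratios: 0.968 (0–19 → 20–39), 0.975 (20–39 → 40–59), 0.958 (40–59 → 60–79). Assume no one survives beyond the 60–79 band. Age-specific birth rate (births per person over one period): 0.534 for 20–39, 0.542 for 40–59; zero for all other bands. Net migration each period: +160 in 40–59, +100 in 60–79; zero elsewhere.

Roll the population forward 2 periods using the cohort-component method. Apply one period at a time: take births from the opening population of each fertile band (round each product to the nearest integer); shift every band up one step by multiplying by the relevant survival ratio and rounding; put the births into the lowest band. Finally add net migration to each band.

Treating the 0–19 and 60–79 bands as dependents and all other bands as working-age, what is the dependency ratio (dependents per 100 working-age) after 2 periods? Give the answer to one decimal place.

70.3

Call the bands 1 to 4, youngest first.
Period 1.
Births: 640 × 0.534 = 342  |  2190 × 0.542 = 1187 → total 1529
Band 2: 840 × 0.968 = 813
Band 3: 640 × 0.975 = 624
Band 4: 2190 × 0.958 = 2098
Net migration: Band 3 + 160 → 784; Band 4 + 100 → 2198
→ [1529, 813, 784, 2198]
Period 2.
Births: 813 × 0.534 = 434  |  784 × 0.542 = 425 → total 859
Band 2: 1529 × 0.968 = 1480
Band 3: 813 × 0.975 = 793
Band 4: 784 × 0.958 = 751
Net migration: Band 3 + 160 → 953; Band 4 + 100 → 851
→ [859, 1480, 953, 851]
Dependents (band 0–19 + band 60–79) = 859 + 851 = 1710; working-age = 2433; ratio = 1710/2433 × 100 = 70.3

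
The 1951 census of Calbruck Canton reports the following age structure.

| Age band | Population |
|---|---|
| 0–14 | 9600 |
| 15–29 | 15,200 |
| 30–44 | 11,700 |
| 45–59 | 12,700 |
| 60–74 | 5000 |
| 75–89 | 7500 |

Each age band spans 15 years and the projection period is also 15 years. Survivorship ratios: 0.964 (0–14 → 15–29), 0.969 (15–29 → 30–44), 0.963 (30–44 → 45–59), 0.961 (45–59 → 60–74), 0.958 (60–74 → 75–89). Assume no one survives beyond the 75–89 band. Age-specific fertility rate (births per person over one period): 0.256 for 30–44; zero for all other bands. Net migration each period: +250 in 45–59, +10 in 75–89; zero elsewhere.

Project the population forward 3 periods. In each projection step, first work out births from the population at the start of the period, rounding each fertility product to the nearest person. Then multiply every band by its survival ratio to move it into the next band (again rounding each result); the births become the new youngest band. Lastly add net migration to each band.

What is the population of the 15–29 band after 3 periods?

[period 1]
Births: 11700 × 0.256 = 2995
15–29: 9600 × 0.964 = 9254
30–44: 15200 × 0.969 = 14729
45–59: 11700 × 0.963 = 11267
60–74: 12700 × 0.961 = 12205
75–89: 5000 × 0.958 = 4790
Net migration: 45–59 + 250 → 11517; 75–89 + 10 → 4800
End of period: [2995, 9254, 14729, 11517, 12205, 4800]
[period 2]
Births: 14729 × 0.256 = 3771
15–29: 2995 × 0.964 = 2887
30–44: 9254 × 0.969 = 8967
45–59: 14729 × 0.963 = 14184
60–74: 11517 × 0.961 = 11068
75–89: 12205 × 0.958 = 11692
Net migration: 45–59 + 250 → 14434; 75–89 + 10 → 11702
End of period: [3771, 2887, 8967, 14434, 11068, 11702]
[period 3]
Births: 8967 × 0.256 = 2296
15–29: 3771 × 0.964 = 3635
30–44: 2887 × 0.969 = 2798
45–59: 8967 × 0.963 = 8635
60–74: 14434 × 0.961 = 13871
75–89: 11068 × 0.958 = 10603
Net migration: 45–59 + 250 → 8885; 75–89 + 10 → 10613
End of period: [2296, 3635, 2798, 8885, 13871, 10613]

3635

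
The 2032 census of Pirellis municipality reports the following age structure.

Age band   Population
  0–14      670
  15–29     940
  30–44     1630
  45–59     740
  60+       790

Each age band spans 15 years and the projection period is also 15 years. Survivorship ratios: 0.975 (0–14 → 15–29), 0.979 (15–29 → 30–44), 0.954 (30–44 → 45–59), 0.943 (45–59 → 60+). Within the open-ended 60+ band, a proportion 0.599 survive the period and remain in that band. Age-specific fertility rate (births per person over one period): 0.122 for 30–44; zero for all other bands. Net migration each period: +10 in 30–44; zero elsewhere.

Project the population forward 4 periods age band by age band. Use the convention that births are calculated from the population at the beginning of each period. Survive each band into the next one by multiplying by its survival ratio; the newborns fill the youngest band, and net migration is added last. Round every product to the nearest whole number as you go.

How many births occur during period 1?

199

Let group 1 be 0–14 through group 5 = 60+.
Period 1.
Births: 1630 * 0.122 = 199
Group 2: 670 * 0.975 = 653
Group 3: 940 * 0.979 = 920
Group 4: 1630 * 0.954 = 1555
Group 5: 740 * 0.943 + 790 * 0.599 = 698 + 473 = 1171
Net migration: Group 3 + 10 → 930
Giving 199 / 653 / 930 / 1555 / 1171.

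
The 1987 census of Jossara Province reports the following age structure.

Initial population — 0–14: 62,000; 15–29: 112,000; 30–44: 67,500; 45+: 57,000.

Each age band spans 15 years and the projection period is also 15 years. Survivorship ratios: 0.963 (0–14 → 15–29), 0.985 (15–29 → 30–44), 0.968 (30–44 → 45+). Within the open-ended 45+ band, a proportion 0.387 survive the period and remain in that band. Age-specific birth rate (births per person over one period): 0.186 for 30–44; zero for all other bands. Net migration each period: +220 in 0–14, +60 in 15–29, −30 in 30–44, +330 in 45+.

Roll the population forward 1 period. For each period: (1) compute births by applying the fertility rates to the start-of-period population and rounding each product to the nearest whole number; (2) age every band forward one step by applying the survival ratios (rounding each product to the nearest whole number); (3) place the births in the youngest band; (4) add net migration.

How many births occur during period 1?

Let group 1 be 0–14 through group 4 = 45+.
Period 1:
Births: 67500 × 0.186 = 12555
Group 2: 62000 × 0.963 = 59706
Group 3: 112000 × 0.985 = 110320
Group 4: 67500 × 0.968 + 57000 × 0.387 = 65340 + 22059 = 87399
Net migration: Group 1 + 220 → 12775; Group 2 + 60 → 59766; Group 3 − 30 → 110290; Group 4 + 330 → 87729
→ [12775, 59766, 110290, 87729]

12555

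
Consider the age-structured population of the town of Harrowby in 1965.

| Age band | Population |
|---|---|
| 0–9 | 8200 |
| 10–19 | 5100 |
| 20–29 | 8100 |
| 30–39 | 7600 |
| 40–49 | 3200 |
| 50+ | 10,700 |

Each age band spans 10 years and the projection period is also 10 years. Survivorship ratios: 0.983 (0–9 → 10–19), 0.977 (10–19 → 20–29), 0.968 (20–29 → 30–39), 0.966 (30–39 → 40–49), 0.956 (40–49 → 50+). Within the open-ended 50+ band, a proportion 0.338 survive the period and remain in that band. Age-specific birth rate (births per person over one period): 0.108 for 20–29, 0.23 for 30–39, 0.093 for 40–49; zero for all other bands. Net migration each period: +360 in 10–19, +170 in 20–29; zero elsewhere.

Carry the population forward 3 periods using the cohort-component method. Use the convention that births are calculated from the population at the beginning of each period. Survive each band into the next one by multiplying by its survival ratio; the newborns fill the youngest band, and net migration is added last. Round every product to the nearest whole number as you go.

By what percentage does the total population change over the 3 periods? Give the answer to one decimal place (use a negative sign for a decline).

— Period 1 —
Births: 8100 * 0.108 = 875, 7600 * 0.23 = 1748, 3200 * 0.093 = 298 ⇒ total 2921
10–19: 8200 * 0.983 = 8061
20–29: 5100 * 0.977 = 4983
30–39: 8100 * 0.968 = 7841
40–49: 7600 * 0.966 = 7342
50+: 3200 * 0.956 + 10700 * 0.338 = 3059 + 3617 = 6676
Net migration: 10–19 + 360 → 8421; 20–29 + 170 → 5153
→ [2921, 8421, 5153, 7841, 7342, 6676]
— Period 2 —
Births: 5153 * 0.108 = 557, 7841 * 0.23 = 1803, 7342 * 0.093 = 683 ⇒ total 3043
10–19: 2921 * 0.983 = 2871
20–29: 8421 * 0.977 = 8227
30–39: 5153 * 0.968 = 4988
40–49: 7841 * 0.966 = 7574
50+: 7342 * 0.956 + 6676 * 0.338 = 7019 + 2256 = 9275
Net migration: 10–19 + 360 → 3231; 20–29 + 170 → 8397
→ [3043, 3231, 8397, 4988, 7574, 9275]
— Period 3 —
Births: 8397 * 0.108 = 907, 4988 * 0.23 = 1147, 7574 * 0.093 = 704 ⇒ total 2758
10–19: 3043 * 0.983 = 2991
20–29: 3231 * 0.977 = 3157
30–39: 8397 * 0.968 = 8128
40–49: 4988 * 0.966 = 4818
50+: 7574 * 0.956 + 9275 * 0.338 = 7241 + 3135 = 10376
Net migration: 10–19 + 360 → 3351; 20–29 + 170 → 3327
→ [2758, 3351, 3327, 8128, 4818, 10376]
Total: 42900 → 32758; change = -10142; percentage change = -23.6%

-23.6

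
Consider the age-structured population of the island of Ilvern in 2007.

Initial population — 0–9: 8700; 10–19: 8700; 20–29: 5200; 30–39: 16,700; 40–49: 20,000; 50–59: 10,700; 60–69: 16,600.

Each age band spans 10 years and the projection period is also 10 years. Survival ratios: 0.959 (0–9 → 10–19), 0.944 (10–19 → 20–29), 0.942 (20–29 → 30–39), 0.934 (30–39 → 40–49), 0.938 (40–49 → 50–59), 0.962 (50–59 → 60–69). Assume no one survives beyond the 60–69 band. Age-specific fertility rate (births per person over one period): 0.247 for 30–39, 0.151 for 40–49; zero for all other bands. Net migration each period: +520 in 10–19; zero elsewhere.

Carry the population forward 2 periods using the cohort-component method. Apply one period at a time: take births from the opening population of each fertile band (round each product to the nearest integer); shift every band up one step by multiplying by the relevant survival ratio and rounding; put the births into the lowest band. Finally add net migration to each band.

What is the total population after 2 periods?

64294

Period 1.
Births: 16700 × 0.247 = 4125 ; 20000 × 0.151 = 3020 → total 7145
10–19: 8700 × 0.959 = 8343
20–29: 8700 × 0.944 = 8213
30–39: 5200 × 0.942 = 4898
40–49: 16700 × 0.934 = 15598
50–59: 20000 × 0.938 = 18760
60–69: 10700 × 0.962 = 10293
Net migration: 10–19 + 520 → 8863
End of period: [7145, 8863, 8213, 4898, 15598, 18760, 10293]
Period 2.
Births: 4898 × 0.247 = 1210 ; 15598 × 0.151 = 2355 → total 3565
10–19: 7145 × 0.959 = 6852
20–29: 8863 × 0.944 = 8367
30–39: 8213 × 0.942 = 7737
40–49: 4898 × 0.934 = 4575
50–59: 15598 × 0.938 = 14631
60–69: 18760 × 0.962 = 18047
Net migration: 10–19 + 520 → 7372
End of period: [3565, 7372, 8367, 7737, 4575, 14631, 18047]
Total after period 2: 3565 + 7372 + 8367 + 7737 + 4575 + 14631 + 18047 = 64294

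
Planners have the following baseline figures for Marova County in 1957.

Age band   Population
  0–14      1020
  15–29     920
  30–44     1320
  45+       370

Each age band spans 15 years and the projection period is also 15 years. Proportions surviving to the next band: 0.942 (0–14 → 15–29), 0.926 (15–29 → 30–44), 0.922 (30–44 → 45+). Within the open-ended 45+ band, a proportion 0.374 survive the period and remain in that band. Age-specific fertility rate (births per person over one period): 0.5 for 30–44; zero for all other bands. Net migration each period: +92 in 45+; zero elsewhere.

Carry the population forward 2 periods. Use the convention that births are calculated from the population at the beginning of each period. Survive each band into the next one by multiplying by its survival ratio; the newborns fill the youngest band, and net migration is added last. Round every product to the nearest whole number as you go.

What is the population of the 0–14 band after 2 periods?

Call the bands 1 to 4, youngest first.
[period 1]
Births: 1320 * 0.5 = 660
Band 2: 1020 * 0.942 = 961
Band 3: 920 * 0.926 = 852
Band 4: 1320 * 0.922 + 370 * 0.374 = 1217 + 138 = 1355
Net migration: Band 4 + 92 → 1447
Giving 660 / 961 / 852 / 1447.
[period 2]
Births: 852 * 0.5 = 426
Band 2: 660 * 0.942 = 622
Band 3: 961 * 0.926 = 890
Band 4: 852 * 0.922 + 1447 * 0.374 = 786 + 541 = 1327
Net migration: Band 4 + 92 → 1419
Giving 426 / 622 / 890 / 1419.

426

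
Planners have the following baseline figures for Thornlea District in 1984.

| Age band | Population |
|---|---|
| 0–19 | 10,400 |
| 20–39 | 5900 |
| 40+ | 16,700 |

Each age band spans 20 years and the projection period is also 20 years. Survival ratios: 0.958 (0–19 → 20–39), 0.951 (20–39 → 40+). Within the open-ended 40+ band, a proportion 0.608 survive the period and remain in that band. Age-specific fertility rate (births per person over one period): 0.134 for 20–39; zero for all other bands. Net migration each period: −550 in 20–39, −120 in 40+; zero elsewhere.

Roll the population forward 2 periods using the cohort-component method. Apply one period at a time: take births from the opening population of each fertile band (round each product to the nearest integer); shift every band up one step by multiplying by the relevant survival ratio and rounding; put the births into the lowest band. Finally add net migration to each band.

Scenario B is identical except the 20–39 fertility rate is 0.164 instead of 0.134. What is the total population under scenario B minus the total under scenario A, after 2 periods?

452

Period 1.
Births: 5900 * 0.134 = 791
20–39: 10400 * 0.958 = 9963
40+: 5900 * 0.951 + 16700 * 0.608 = 5611 + 10154 = 15765
Net migration: 20–39 − 550 → 9413; 40+ − 120 → 15645
End of period: [791, 9413, 15645]
Period 2.
Births: 9413 * 0.134 = 1261
20–39: 791 * 0.958 = 758
40+: 9413 * 0.951 + 15645 * 0.608 = 8952 + 9512 = 18464
Net migration: 20–39 − 550 → 208; 40+ − 120 → 18344
End of period: [1261, 208, 18344]
Scenario A total after 2 periods: 19813
Scenario B projection —
Period 1.
Births: 5900 * 0.164 = 968
20–39: 10400 * 0.958 = 9963
40+: 5900 * 0.951 + 16700 * 0.608 = 5611 + 10154 = 15765
Net migration: 20–39 − 550 → 9413; 40+ − 120 → 15645
End of period: [968, 9413, 15645]
Period 2.
Births: 9413 * 0.164 = 1544
20–39: 968 * 0.958 = 927
40+: 9413 * 0.951 + 15645 * 0.608 = 8952 + 9512 = 18464
Net migration: 20–39 − 550 → 377; 40+ − 120 → 18344
End of period: [1544, 377, 18344]
Scenario B total after 2 periods: 20265
Difference B − A = 20265 − 19813 = 452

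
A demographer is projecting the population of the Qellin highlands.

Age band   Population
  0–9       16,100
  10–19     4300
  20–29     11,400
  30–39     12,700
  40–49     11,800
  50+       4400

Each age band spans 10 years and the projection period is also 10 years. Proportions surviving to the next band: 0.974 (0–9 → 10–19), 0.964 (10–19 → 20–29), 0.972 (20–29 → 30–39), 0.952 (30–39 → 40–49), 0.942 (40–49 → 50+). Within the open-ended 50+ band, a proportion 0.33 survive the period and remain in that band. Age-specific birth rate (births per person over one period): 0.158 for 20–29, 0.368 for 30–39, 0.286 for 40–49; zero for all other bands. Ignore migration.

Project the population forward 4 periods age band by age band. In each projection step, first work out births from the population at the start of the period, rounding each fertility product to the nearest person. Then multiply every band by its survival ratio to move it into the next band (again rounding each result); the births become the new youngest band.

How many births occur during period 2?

(Bands numbered youngest = 1 to oldest = 6.)
Period 1.
Births: 11400 × 0.158 = 1801 ; 12700 × 0.368 = 4674 ; 11800 × 0.286 = 3375 ⇒ total 9850
Band 2: 16100 × 0.974 = 15681
Band 3: 4300 × 0.964 = 4145
Band 4: 11400 × 0.972 = 11081
Band 5: 12700 × 0.952 = 12090
Band 6: 11800 × 0.942 + 4400 × 0.33 = 11116 + 1452 = 12568
Population now: 0–9=9850, 10–19=15681, 20–29=4145, 30–39=11081, 40–49=12090, 50+=12568
Period 2.
Births: 4145 × 0.158 = 655 ; 11081 × 0.368 = 4078 ; 12090 × 0.286 = 3458 ⇒ total 8191
Band 2: 9850 × 0.974 = 9594
Band 3: 15681 × 0.964 = 15116
Band 4: 4145 × 0.972 = 4029
Band 5: 11081 × 0.952 = 10549
Band 6: 12090 × 0.942 + 12568 × 0.33 = 11389 + 4147 = 15536
Population now: 0–9=8191, 10–19=9594, 20–29=15116, 30–39=4029, 40–49=10549, 50+=15536

8191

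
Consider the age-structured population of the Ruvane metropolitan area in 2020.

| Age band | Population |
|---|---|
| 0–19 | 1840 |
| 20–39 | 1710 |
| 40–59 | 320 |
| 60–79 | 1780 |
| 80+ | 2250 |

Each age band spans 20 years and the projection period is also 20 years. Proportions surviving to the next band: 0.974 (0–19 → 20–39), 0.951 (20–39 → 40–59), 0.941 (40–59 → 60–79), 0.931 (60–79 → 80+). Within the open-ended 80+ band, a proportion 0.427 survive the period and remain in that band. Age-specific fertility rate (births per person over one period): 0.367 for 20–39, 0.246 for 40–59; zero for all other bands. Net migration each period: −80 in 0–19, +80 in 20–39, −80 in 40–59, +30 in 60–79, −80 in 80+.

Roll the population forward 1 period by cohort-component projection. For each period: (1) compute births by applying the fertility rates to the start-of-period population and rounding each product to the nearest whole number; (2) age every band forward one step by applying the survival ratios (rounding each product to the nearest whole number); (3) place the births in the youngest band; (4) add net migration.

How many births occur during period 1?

707

Numbering the bands 1..5 from youngest to oldest:
[period 1]
Births: 1710 × 0.367 = 628  |  320 × 0.246 = 79 → 707
Band 2: 1840 × 0.974 = 1792
Band 3: 1710 × 0.951 = 1626
Band 4: 320 × 0.941 = 301
Band 5: 1780 × 0.931 + 2250 × 0.427 = 1657 + 961 = 2618
Net migration: Band 1 − 80 → 627; Band 2 + 80 → 1872; Band 3 − 80 → 1546; Band 4 + 30 → 331; Band 5 − 80 → 2538
→ [627, 1872, 1546, 331, 2538]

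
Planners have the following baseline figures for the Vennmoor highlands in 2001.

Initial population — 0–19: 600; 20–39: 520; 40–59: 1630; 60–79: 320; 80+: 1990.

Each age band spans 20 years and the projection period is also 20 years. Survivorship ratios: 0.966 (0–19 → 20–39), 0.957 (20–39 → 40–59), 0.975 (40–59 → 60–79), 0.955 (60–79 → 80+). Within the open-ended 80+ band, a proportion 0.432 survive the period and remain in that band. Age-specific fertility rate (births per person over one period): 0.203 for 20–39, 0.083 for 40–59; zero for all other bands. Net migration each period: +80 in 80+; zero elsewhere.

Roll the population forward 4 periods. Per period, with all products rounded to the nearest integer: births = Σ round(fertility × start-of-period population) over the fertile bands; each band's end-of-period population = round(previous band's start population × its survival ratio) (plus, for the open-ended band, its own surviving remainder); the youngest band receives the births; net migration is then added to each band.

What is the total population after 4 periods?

1734

Let group 1 be 0–19 through group 5 = 80+.
After projecting period 1:
Births: 520 × 0.203 = 106  |  1630 × 0.083 = 135 → total 241
Group 2: 600 × 0.966 = 580
Group 3: 520 × 0.957 = 498
Group 4: 1630 × 0.975 = 1589
Group 5: 320 × 0.955 + 1990 × 0.432 = 306 + 860 = 1166
Net migration: Group 5 + 80 → 1246
Giving 241 / 580 / 498 / 1589 / 1246.
After projecting period 2:
Births: 580 × 0.203 = 118  |  498 × 0.083 = 41 → total 159
Group 2: 241 × 0.966 = 233
Group 3: 580 × 0.957 = 555
Group 4: 498 × 0.975 = 486
Group 5: 1589 × 0.955 + 1246 × 0.432 = 1517 + 538 = 2055
Net migration: Group 5 + 80 → 2135
Giving 159 / 233 / 555 / 486 / 2135.
After projecting period 3:
Births: 233 × 0.203 = 47  |  555 × 0.083 = 46 → total 93
Group 2: 159 × 0.966 = 154
Group 3: 233 × 0.957 = 223
Group 4: 555 × 0.975 = 541
Group 5: 486 × 0.955 + 2135 × 0.432 = 464 + 922 = 1386
Net migration: Group 5 + 80 → 1466
Giving 93 / 154 / 223 / 541 / 1466.
After projecting period 4:
Births: 154 × 0.203 = 31  |  223 × 0.083 = 19 → total 50
Group 2: 93 × 0.966 = 90
Group 3: 154 × 0.957 = 147
Group 4: 223 × 0.975 = 217
Group 5: 541 × 0.955 + 1466 × 0.432 = 517 + 633 = 1150
Net migration: Group 5 + 80 → 1230
Giving 50 / 90 / 147 / 217 / 1230.
Total after period 4: 50 + 90 + 147 + 217 + 1230 = 1734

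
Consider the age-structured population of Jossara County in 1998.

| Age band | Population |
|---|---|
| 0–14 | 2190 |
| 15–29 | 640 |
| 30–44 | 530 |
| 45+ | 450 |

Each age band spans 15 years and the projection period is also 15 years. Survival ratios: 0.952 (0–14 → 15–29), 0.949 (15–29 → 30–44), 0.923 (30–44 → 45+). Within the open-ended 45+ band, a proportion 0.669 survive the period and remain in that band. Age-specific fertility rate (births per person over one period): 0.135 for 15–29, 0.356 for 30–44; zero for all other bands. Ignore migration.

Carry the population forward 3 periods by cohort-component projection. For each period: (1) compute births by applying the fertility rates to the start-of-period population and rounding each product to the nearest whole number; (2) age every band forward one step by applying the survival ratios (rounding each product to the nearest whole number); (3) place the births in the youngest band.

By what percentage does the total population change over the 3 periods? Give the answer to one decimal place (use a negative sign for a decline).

— Period 1 —
Births: 640 × 0.135 = 86, 530 × 0.356 = 189 — total 275
15–29: 2190 × 0.952 = 2085
30–44: 640 × 0.949 = 607
45+: 530 × 0.923 + 450 × 0.669 = 489 + 301 = 790
Giving 275 / 2085 / 607 / 790.
— Period 2 —
Births: 2085 × 0.135 = 281, 607 × 0.356 = 216 — total 497
15–29: 275 × 0.952 = 262
30–44: 2085 × 0.949 = 1979
45+: 607 × 0.923 + 790 × 0.669 = 560 + 529 = 1089
Giving 497 / 262 / 1979 / 1089.
— Period 3 —
Births: 262 × 0.135 = 35, 1979 × 0.356 = 705 — total 740
15–29: 497 × 0.952 = 473
30–44: 262 × 0.949 = 249
45+: 1979 × 0.923 + 1089 × 0.669 = 1827 + 729 = 2556
Giving 740 / 473 / 249 / 2556.
Total: 3810 → 4018; change = 208; percentage change = 5.5%

5.5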